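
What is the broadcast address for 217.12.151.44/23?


Network: 217.12.150.0/23
Host bits = 9
Set all host bits to 1:
Broadcast: 217.12.151.255


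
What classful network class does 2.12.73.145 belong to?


First octet: 2
Binary: 00000010
0xxxxxxx -> Class A (1-126)
Class A, default mask 255.0.0.0 (/8)


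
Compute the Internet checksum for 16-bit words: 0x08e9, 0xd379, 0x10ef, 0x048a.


Sum all words (with carry folding):
+ 0x08e9 = 0x08e9
+ 0xd379 = 0xdc62
+ 0x10ef = 0xed51
+ 0x048a = 0xf1db
One's complement: ~0xf1db
Checksum = 0x0e24


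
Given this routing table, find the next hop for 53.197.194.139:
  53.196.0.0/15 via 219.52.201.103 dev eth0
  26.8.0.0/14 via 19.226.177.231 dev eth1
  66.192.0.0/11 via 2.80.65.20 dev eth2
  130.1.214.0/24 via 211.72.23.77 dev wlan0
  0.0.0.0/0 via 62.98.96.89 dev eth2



Longest prefix match for 53.197.194.139:
  /15 53.196.0.0: MATCH
  /14 26.8.0.0: no
  /11 66.192.0.0: no
  /24 130.1.214.0: no
  /0 0.0.0.0: MATCH
Selected: next-hop 219.52.201.103 via eth0 (matched /15)


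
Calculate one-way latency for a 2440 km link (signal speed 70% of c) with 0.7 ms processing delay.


Speed = 0.7 * 3e5 km/s = 210000 km/s
Propagation delay = 2440 / 210000 = 0.0116 s = 11.619 ms
Processing delay = 0.7 ms
Total one-way latency = 12.319 ms


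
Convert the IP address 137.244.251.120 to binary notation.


137 = 10001001
244 = 11110100
251 = 11111011
120 = 01111000
Binary: 10001001.11110100.11111011.01111000


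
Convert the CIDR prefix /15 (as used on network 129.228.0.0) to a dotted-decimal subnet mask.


/15 means 15 network bits, 17 host bits
Binary: 11111111111111100000000000000000
Mask: 255.254.0.0


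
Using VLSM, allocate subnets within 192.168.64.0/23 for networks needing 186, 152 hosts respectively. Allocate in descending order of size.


186 hosts -> /24 (254 usable): 192.168.64.0/24
152 hosts -> /24 (254 usable): 192.168.65.0/24
Allocation: 192.168.64.0/24 (186 hosts, 254 usable); 192.168.65.0/24 (152 hosts, 254 usable)


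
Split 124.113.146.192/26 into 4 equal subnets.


New prefix = 26 + 2 = 28
Each subnet has 16 addresses
  124.113.146.192/28
  124.113.146.208/28
  124.113.146.224/28
  124.113.146.240/28
Subnets: 124.113.146.192/28, 124.113.146.208/28, 124.113.146.224/28, 124.113.146.240/28


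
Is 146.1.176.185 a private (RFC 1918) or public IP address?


RFC 1918 private ranges:
  10.0.0.0/8 (10.0.0.0 - 10.255.255.255)
  172.16.0.0/12 (172.16.0.0 - 172.31.255.255)
  192.168.0.0/16 (192.168.0.0 - 192.168.255.255)
Public (not in any RFC 1918 range)


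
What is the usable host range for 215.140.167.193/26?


Network: 215.140.167.192
Broadcast: 215.140.167.255
First usable = network + 1
Last usable = broadcast - 1
Range: 215.140.167.193 to 215.140.167.254


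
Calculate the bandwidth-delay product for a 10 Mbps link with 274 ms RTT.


BDP = bandwidth * RTT
= 10 Mbps * 274 ms
= 10 * 1e6 * 274 / 1000 bits
= 2740000 bits
= 342500 bytes
= 334.4727 KB
BDP = 2740000 bits (342500 bytes)


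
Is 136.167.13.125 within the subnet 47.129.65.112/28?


Subnet network: 47.129.65.112
Test IP AND mask: 136.167.13.112
No, 136.167.13.125 is not in 47.129.65.112/28


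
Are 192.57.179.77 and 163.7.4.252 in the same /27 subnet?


Mask: 255.255.255.224
192.57.179.77 AND mask = 192.57.179.64
163.7.4.252 AND mask = 163.7.4.224
No, different subnets (192.57.179.64 vs 163.7.4.224)


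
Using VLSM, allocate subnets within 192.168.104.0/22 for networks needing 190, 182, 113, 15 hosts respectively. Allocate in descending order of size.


190 hosts -> /24 (254 usable): 192.168.104.0/24
182 hosts -> /24 (254 usable): 192.168.105.0/24
113 hosts -> /25 (126 usable): 192.168.106.0/25
15 hosts -> /27 (30 usable): 192.168.106.128/27
Allocation: 192.168.104.0/24 (190 hosts, 254 usable); 192.168.105.0/24 (182 hosts, 254 usable); 192.168.106.0/25 (113 hosts, 126 usable); 192.168.106.128/27 (15 hosts, 30 usable)


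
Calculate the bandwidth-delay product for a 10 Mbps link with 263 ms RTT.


BDP = bandwidth * RTT
= 10 Mbps * 263 ms
= 10 * 1e6 * 263 / 1000 bits
= 2630000 bits
= 328750 bytes
= 321.0449 KB
BDP = 2630000 bits (328750 bytes)


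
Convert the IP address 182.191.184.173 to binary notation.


182 = 10110110
191 = 10111111
184 = 10111000
173 = 10101101
Binary: 10110110.10111111.10111000.10101101


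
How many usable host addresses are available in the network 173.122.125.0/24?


Host bits = 32 - 24 = 8
Total addresses = 2^8 = 256
Usable = total - 2 (network and broadcast)
Usable hosts: 254


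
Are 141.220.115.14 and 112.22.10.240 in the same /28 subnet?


Mask: 255.255.255.240
141.220.115.14 AND mask = 141.220.115.0
112.22.10.240 AND mask = 112.22.10.240
No, different subnets (141.220.115.0 vs 112.22.10.240)


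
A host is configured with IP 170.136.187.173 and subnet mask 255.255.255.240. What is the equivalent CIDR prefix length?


Binary: 11111111.11111111.11111111.11110000
Count leading 1s
Prefix: /28


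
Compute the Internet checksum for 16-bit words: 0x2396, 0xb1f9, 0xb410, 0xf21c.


Sum all words (with carry folding):
+ 0x2396 = 0x2396
+ 0xb1f9 = 0xd58f
+ 0xb410 = 0x89a0
+ 0xf21c = 0x7bbd
One's complement: ~0x7bbd
Checksum = 0x8442


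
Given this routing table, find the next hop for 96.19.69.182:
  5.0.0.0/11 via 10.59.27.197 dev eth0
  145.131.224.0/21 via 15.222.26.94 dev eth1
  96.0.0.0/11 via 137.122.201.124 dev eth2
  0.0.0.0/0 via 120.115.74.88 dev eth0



Longest prefix match for 96.19.69.182:
  /11 5.0.0.0: no
  /21 145.131.224.0: no
  /11 96.0.0.0: MATCH
  /0 0.0.0.0: MATCH
Selected: next-hop 137.122.201.124 via eth2 (matched /11)


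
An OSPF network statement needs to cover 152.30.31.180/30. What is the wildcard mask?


Subnet mask: 255.255.255.252
Wildcard = 255.255.255.255 - subnet mask
255 - 255 = 0
255 - 255 = 0
255 - 255 = 0
255 - 252 = 3
Wildcard: 0.0.0.3


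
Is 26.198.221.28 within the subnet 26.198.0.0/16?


Subnet network: 26.198.0.0
Test IP AND mask: 26.198.0.0
Yes, 26.198.221.28 is in 26.198.0.0/16


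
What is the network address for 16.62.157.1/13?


IP:   00010000.00111110.10011101.00000001
Mask: 11111111.11111000.00000000.00000000
AND operation:
Net:  00010000.00111000.00000000.00000000
Network: 16.56.0.0/13


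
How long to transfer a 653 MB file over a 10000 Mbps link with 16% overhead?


Effective throughput = 10000 * (1 - 16/100) = 8400 Mbps
File size in Mb = 653 * 8 = 5224 Mb
Time = 5224 / 8400
Time = 0.6219 seconds


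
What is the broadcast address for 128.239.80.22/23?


Network: 128.239.80.0/23
Host bits = 9
Set all host bits to 1:
Broadcast: 128.239.81.255


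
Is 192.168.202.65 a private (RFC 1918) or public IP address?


RFC 1918 private ranges:
  10.0.0.0/8 (10.0.0.0 - 10.255.255.255)
  172.16.0.0/12 (172.16.0.0 - 172.31.255.255)
  192.168.0.0/16 (192.168.0.0 - 192.168.255.255)
Private (in 192.168.0.0/16)


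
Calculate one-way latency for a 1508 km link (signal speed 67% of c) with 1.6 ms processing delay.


Speed = 0.67 * 3e5 km/s = 201000 km/s
Propagation delay = 1508 / 201000 = 0.0075 s = 7.5025 ms
Processing delay = 1.6 ms
Total one-way latency = 9.1025 ms


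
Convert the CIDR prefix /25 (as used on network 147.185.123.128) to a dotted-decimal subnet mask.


/25 means 25 network bits, 7 host bits
Binary: 11111111111111111111111110000000
Mask: 255.255.255.128


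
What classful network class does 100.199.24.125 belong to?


First octet: 100
Binary: 01100100
0xxxxxxx -> Class A (1-126)
Class A, default mask 255.0.0.0 (/8)


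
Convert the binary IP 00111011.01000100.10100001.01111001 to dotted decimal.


00111011 = 59
01000100 = 68
10100001 = 161
01111001 = 121
IP: 59.68.161.121


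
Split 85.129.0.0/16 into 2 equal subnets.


New prefix = 16 + 1 = 17
Each subnet has 32768 addresses
  85.129.0.0/17
  85.129.128.0/17
Subnets: 85.129.0.0/17, 85.129.128.0/17


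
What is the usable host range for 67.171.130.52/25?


Network: 67.171.130.0
Broadcast: 67.171.130.127
First usable = network + 1
Last usable = broadcast - 1
Range: 67.171.130.1 to 67.171.130.126


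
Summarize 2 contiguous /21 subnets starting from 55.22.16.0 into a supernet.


Original prefix: /21
Number of subnets: 2 = 2^1
New prefix = 21 - 1 = 20
Supernet: 55.22.16.0/20


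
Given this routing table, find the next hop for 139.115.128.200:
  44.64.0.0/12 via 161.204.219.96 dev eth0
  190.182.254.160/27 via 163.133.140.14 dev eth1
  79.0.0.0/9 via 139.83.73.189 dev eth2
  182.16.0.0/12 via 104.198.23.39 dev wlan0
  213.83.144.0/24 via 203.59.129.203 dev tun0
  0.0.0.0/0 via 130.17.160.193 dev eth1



Longest prefix match for 139.115.128.200:
  /12 44.64.0.0: no
  /27 190.182.254.160: no
  /9 79.0.0.0: no
  /12 182.16.0.0: no
  /24 213.83.144.0: no
  /0 0.0.0.0: MATCH
Selected: next-hop 130.17.160.193 via eth1 (matched /0)


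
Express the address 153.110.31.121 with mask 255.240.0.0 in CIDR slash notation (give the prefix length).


Binary: 11111111.11110000.00000000.00000000
Count leading 1s
Prefix: /12


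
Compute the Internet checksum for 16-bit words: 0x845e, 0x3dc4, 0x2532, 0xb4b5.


Sum all words (with carry folding):
+ 0x845e = 0x845e
+ 0x3dc4 = 0xc222
+ 0x2532 = 0xe754
+ 0xb4b5 = 0x9c0a
One's complement: ~0x9c0a
Checksum = 0x63f5


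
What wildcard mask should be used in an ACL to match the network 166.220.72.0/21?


Subnet mask: 255.255.248.0
Wildcard = 255.255.255.255 - subnet mask
255 - 255 = 0
255 - 255 = 0
255 - 248 = 7
255 - 0 = 255
Wildcard: 0.0.7.255


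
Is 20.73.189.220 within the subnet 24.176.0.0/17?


Subnet network: 24.176.0.0
Test IP AND mask: 20.73.128.0
No, 20.73.189.220 is not in 24.176.0.0/17


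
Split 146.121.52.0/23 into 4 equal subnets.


New prefix = 23 + 2 = 25
Each subnet has 128 addresses
  146.121.52.0/25
  146.121.52.128/25
  146.121.53.0/25
  146.121.53.128/25
Subnets: 146.121.52.0/25, 146.121.52.128/25, 146.121.53.0/25, 146.121.53.128/25


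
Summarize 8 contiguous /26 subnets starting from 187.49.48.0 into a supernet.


Original prefix: /26
Number of subnets: 8 = 2^3
New prefix = 26 - 3 = 23
Supernet: 187.49.48.0/23


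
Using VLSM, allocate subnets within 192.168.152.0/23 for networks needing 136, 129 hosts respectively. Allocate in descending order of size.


136 hosts -> /24 (254 usable): 192.168.152.0/24
129 hosts -> /24 (254 usable): 192.168.153.0/24
Allocation: 192.168.152.0/24 (136 hosts, 254 usable); 192.168.153.0/24 (129 hosts, 254 usable)


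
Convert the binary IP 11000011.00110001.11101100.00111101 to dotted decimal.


11000011 = 195
00110001 = 49
11101100 = 236
00111101 = 61
IP: 195.49.236.61


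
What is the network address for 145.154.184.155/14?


IP:   10010001.10011010.10111000.10011011
Mask: 11111111.11111100.00000000.00000000
AND operation:
Net:  10010001.10011000.00000000.00000000
Network: 145.152.0.0/14


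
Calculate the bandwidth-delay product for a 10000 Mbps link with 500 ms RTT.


BDP = bandwidth * RTT
= 10000 Mbps * 500 ms
= 10000 * 1e6 * 500 / 1000 bits
= 5000000000 bits
= 625000000 bytes
= 610351.5625 KB
BDP = 5000000000 bits (625000000 bytes)


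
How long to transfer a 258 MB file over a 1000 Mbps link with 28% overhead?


Effective throughput = 1000 * (1 - 28/100) = 720 Mbps
File size in Mb = 258 * 8 = 2064 Mb
Time = 2064 / 720
Time = 2.8667 seconds


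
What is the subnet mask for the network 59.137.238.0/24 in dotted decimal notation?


/24 means 24 network bits, 8 host bits
Binary: 11111111111111111111111100000000
Mask: 255.255.255.0


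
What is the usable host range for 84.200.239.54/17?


Network: 84.200.128.0
Broadcast: 84.200.255.255
First usable = network + 1
Last usable = broadcast - 1
Range: 84.200.128.1 to 84.200.255.254


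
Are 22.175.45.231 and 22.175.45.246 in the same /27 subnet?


Mask: 255.255.255.224
22.175.45.231 AND mask = 22.175.45.224
22.175.45.246 AND mask = 22.175.45.224
Yes, same subnet (22.175.45.224)


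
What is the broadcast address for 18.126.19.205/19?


Network: 18.126.0.0/19
Host bits = 13
Set all host bits to 1:
Broadcast: 18.126.31.255


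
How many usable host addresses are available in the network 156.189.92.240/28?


Host bits = 32 - 28 = 4
Total addresses = 2^4 = 16
Usable = total - 2 (network and broadcast)
Usable hosts: 14


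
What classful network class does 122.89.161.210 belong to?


First octet: 122
Binary: 01111010
0xxxxxxx -> Class A (1-126)
Class A, default mask 255.0.0.0 (/8)


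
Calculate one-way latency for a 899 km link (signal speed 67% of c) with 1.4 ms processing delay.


Speed = 0.67 * 3e5 km/s = 201000 km/s
Propagation delay = 899 / 201000 = 0.0045 s = 4.4726 ms
Processing delay = 1.4 ms
Total one-way latency = 5.8726 ms


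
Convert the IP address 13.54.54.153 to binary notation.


13 = 00001101
54 = 00110110
54 = 00110110
153 = 10011001
Binary: 00001101.00110110.00110110.10011001


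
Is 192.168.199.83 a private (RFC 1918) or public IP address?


RFC 1918 private ranges:
  10.0.0.0/8 (10.0.0.0 - 10.255.255.255)
  172.16.0.0/12 (172.16.0.0 - 172.31.255.255)
  192.168.0.0/16 (192.168.0.0 - 192.168.255.255)
Private (in 192.168.0.0/16)


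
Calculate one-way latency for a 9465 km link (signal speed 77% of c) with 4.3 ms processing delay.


Speed = 0.77 * 3e5 km/s = 231000 km/s
Propagation delay = 9465 / 231000 = 0.041 s = 40.974 ms
Processing delay = 4.3 ms
Total one-way latency = 45.274 ms


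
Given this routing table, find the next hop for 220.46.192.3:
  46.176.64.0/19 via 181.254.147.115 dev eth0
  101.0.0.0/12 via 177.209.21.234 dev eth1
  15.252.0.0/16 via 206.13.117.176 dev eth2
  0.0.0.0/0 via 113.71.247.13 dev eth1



Longest prefix match for 220.46.192.3:
  /19 46.176.64.0: no
  /12 101.0.0.0: no
  /16 15.252.0.0: no
  /0 0.0.0.0: MATCH
Selected: next-hop 113.71.247.13 via eth1 (matched /0)


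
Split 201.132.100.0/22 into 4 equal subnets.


New prefix = 22 + 2 = 24
Each subnet has 256 addresses
  201.132.100.0/24
  201.132.101.0/24
  201.132.102.0/24
  201.132.103.0/24
Subnets: 201.132.100.0/24, 201.132.101.0/24, 201.132.102.0/24, 201.132.103.0/24


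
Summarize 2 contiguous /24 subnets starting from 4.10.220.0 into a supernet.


Original prefix: /24
Number of subnets: 2 = 2^1
New prefix = 24 - 1 = 23
Supernet: 4.10.220.0/23


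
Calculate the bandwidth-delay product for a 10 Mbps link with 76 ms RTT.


BDP = bandwidth * RTT
= 10 Mbps * 76 ms
= 10 * 1e6 * 76 / 1000 bits
= 760000 bits
= 95000 bytes
= 92.7734 KB
BDP = 760000 bits (95000 bytes)


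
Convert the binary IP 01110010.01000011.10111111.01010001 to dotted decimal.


01110010 = 114
01000011 = 67
10111111 = 191
01010001 = 81
IP: 114.67.191.81


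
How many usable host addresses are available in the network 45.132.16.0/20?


Host bits = 32 - 20 = 12
Total addresses = 2^12 = 4096
Usable = total - 2 (network and broadcast)
Usable hosts: 4094


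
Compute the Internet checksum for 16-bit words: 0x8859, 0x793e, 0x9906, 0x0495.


Sum all words (with carry folding):
+ 0x8859 = 0x8859
+ 0x793e = 0x0198
+ 0x9906 = 0x9a9e
+ 0x0495 = 0x9f33
One's complement: ~0x9f33
Checksum = 0x60cc


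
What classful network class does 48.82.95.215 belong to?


First octet: 48
Binary: 00110000
0xxxxxxx -> Class A (1-126)
Class A, default mask 255.0.0.0 (/8)


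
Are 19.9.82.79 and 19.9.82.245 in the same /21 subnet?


Mask: 255.255.248.0
19.9.82.79 AND mask = 19.9.80.0
19.9.82.245 AND mask = 19.9.80.0
Yes, same subnet (19.9.80.0)


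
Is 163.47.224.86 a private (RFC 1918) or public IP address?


RFC 1918 private ranges:
  10.0.0.0/8 (10.0.0.0 - 10.255.255.255)
  172.16.0.0/12 (172.16.0.0 - 172.31.255.255)
  192.168.0.0/16 (192.168.0.0 - 192.168.255.255)
Public (not in any RFC 1918 range)


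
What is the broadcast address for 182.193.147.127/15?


Network: 182.192.0.0/15
Host bits = 17
Set all host bits to 1:
Broadcast: 182.193.255.255


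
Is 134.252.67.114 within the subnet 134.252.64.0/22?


Subnet network: 134.252.64.0
Test IP AND mask: 134.252.64.0
Yes, 134.252.67.114 is in 134.252.64.0/22


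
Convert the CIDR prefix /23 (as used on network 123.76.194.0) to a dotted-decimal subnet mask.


/23 means 23 network bits, 9 host bits
Binary: 11111111111111111111111000000000
Mask: 255.255.254.0


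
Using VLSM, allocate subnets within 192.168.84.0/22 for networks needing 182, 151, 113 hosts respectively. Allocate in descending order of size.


182 hosts -> /24 (254 usable): 192.168.84.0/24
151 hosts -> /24 (254 usable): 192.168.85.0/24
113 hosts -> /25 (126 usable): 192.168.86.0/25
Allocation: 192.168.84.0/24 (182 hosts, 254 usable); 192.168.85.0/24 (151 hosts, 254 usable); 192.168.86.0/25 (113 hosts, 126 usable)


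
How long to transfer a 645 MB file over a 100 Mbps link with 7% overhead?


Effective throughput = 100 * (1 - 7/100) = 93 Mbps
File size in Mb = 645 * 8 = 5160 Mb
Time = 5160 / 93
Time = 55.4839 seconds


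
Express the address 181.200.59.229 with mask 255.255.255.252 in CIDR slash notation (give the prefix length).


Binary: 11111111.11111111.11111111.11111100
Count leading 1s
Prefix: /30


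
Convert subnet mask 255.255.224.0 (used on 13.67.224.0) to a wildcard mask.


Subnet mask: 255.255.224.0
Wildcard = 255.255.255.255 - subnet mask
255 - 255 = 0
255 - 255 = 0
255 - 224 = 31
255 - 0 = 255
Wildcard: 0.0.31.255


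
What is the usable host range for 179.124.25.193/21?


Network: 179.124.24.0
Broadcast: 179.124.31.255
First usable = network + 1
Last usable = broadcast - 1
Range: 179.124.24.1 to 179.124.31.254


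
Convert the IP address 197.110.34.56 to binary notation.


197 = 11000101
110 = 01101110
34 = 00100010
56 = 00111000
Binary: 11000101.01101110.00100010.00111000


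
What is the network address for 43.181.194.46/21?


IP:   00101011.10110101.11000010.00101110
Mask: 11111111.11111111.11111000.00000000
AND operation:
Net:  00101011.10110101.11000000.00000000
Network: 43.181.192.0/21


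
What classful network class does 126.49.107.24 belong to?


First octet: 126
Binary: 01111110
0xxxxxxx -> Class A (1-126)
Class A, default mask 255.0.0.0 (/8)


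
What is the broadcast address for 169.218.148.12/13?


Network: 169.216.0.0/13
Host bits = 19
Set all host bits to 1:
Broadcast: 169.223.255.255


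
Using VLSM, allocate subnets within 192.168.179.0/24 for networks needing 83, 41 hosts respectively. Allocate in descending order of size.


83 hosts -> /25 (126 usable): 192.168.179.0/25
41 hosts -> /26 (62 usable): 192.168.179.128/26
Allocation: 192.168.179.0/25 (83 hosts, 126 usable); 192.168.179.128/26 (41 hosts, 62 usable)


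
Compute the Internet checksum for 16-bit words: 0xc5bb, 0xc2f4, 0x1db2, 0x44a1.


Sum all words (with carry folding):
+ 0xc5bb = 0xc5bb
+ 0xc2f4 = 0x88b0
+ 0x1db2 = 0xa662
+ 0x44a1 = 0xeb03
One's complement: ~0xeb03
Checksum = 0x14fc


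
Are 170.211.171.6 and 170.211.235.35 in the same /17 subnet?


Mask: 255.255.128.0
170.211.171.6 AND mask = 170.211.128.0
170.211.235.35 AND mask = 170.211.128.0
Yes, same subnet (170.211.128.0)


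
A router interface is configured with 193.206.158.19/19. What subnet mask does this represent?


/19 means 19 network bits, 13 host bits
Binary: 11111111111111111110000000000000
Mask: 255.255.224.0


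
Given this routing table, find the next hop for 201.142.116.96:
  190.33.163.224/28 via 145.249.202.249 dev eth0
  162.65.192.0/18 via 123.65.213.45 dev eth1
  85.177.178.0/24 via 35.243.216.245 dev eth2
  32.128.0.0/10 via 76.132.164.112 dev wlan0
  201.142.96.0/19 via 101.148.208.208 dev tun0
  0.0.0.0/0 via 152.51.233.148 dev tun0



Longest prefix match for 201.142.116.96:
  /28 190.33.163.224: no
  /18 162.65.192.0: no
  /24 85.177.178.0: no
  /10 32.128.0.0: no
  /19 201.142.96.0: MATCH
  /0 0.0.0.0: MATCH
Selected: next-hop 101.148.208.208 via tun0 (matched /19)


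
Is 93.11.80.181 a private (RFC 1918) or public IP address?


RFC 1918 private ranges:
  10.0.0.0/8 (10.0.0.0 - 10.255.255.255)
  172.16.0.0/12 (172.16.0.0 - 172.31.255.255)
  192.168.0.0/16 (192.168.0.0 - 192.168.255.255)
Public (not in any RFC 1918 range)


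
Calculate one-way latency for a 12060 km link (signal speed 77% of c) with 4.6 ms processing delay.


Speed = 0.77 * 3e5 km/s = 231000 km/s
Propagation delay = 12060 / 231000 = 0.0522 s = 52.2078 ms
Processing delay = 4.6 ms
Total one-way latency = 56.8078 ms


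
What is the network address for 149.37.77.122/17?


IP:   10010101.00100101.01001101.01111010
Mask: 11111111.11111111.10000000.00000000
AND operation:
Net:  10010101.00100101.00000000.00000000
Network: 149.37.0.0/17


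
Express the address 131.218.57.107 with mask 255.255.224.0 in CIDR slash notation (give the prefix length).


Binary: 11111111.11111111.11100000.00000000
Count leading 1s
Prefix: /19


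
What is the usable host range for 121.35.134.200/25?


Network: 121.35.134.128
Broadcast: 121.35.134.255
First usable = network + 1
Last usable = broadcast - 1
Range: 121.35.134.129 to 121.35.134.254


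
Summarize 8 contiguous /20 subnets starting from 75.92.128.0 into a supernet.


Original prefix: /20
Number of subnets: 8 = 2^3
New prefix = 20 - 3 = 17
Supernet: 75.92.128.0/17


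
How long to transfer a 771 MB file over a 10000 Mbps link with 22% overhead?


Effective throughput = 10000 * (1 - 22/100) = 7800 Mbps
File size in Mb = 771 * 8 = 6168 Mb
Time = 6168 / 7800
Time = 0.7908 seconds


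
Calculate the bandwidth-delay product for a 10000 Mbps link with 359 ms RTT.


BDP = bandwidth * RTT
= 10000 Mbps * 359 ms
= 10000 * 1e6 * 359 / 1000 bits
= 3590000000 bits
= 448750000 bytes
= 438232.4219 KB
BDP = 3590000000 bits (448750000 bytes)


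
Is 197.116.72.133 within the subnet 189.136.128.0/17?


Subnet network: 189.136.128.0
Test IP AND mask: 197.116.0.0
No, 197.116.72.133 is not in 189.136.128.0/17


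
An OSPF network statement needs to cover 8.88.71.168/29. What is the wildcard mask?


Subnet mask: 255.255.255.248
Wildcard = 255.255.255.255 - subnet mask
255 - 255 = 0
255 - 255 = 0
255 - 255 = 0
255 - 248 = 7
Wildcard: 0.0.0.7


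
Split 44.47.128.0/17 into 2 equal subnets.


New prefix = 17 + 1 = 18
Each subnet has 16384 addresses
  44.47.128.0/18
  44.47.192.0/18
Subnets: 44.47.128.0/18, 44.47.192.0/18


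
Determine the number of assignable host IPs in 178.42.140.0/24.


Host bits = 32 - 24 = 8
Total addresses = 2^8 = 256
Usable = total - 2 (network and broadcast)
Usable hosts: 254


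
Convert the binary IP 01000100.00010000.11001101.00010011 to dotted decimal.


01000100 = 68
00010000 = 16
11001101 = 205
00010011 = 19
IP: 68.16.205.19


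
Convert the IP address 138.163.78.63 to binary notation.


138 = 10001010
163 = 10100011
78 = 01001110
63 = 00111111
Binary: 10001010.10100011.01001110.00111111


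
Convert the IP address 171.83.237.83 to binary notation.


171 = 10101011
83 = 01010011
237 = 11101101
83 = 01010011
Binary: 10101011.01010011.11101101.01010011


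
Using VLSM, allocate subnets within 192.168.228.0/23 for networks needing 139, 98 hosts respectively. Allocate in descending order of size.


139 hosts -> /24 (254 usable): 192.168.228.0/24
98 hosts -> /25 (126 usable): 192.168.229.0/25
Allocation: 192.168.228.0/24 (139 hosts, 254 usable); 192.168.229.0/25 (98 hosts, 126 usable)


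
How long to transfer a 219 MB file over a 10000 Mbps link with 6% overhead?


Effective throughput = 10000 * (1 - 6/100) = 9400 Mbps
File size in Mb = 219 * 8 = 1752 Mb
Time = 1752 / 9400
Time = 0.1864 seconds


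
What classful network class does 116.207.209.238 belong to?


First octet: 116
Binary: 01110100
0xxxxxxx -> Class A (1-126)
Class A, default mask 255.0.0.0 (/8)


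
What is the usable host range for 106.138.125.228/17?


Network: 106.138.0.0
Broadcast: 106.138.127.255
First usable = network + 1
Last usable = broadcast - 1
Range: 106.138.0.1 to 106.138.127.254


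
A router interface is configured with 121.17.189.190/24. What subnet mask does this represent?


/24 means 24 network bits, 8 host bits
Binary: 11111111111111111111111100000000
Mask: 255.255.255.0


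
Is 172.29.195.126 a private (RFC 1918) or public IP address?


RFC 1918 private ranges:
  10.0.0.0/8 (10.0.0.0 - 10.255.255.255)
  172.16.0.0/12 (172.16.0.0 - 172.31.255.255)
  192.168.0.0/16 (192.168.0.0 - 192.168.255.255)
Private (in 172.16.0.0/12)


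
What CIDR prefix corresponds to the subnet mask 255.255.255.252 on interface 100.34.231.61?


Binary: 11111111.11111111.11111111.11111100
Count leading 1s
Prefix: /30


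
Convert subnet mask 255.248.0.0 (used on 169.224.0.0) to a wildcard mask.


Subnet mask: 255.248.0.0
Wildcard = 255.255.255.255 - subnet mask
255 - 255 = 0
255 - 248 = 7
255 - 0 = 255
255 - 0 = 255
Wildcard: 0.7.255.255


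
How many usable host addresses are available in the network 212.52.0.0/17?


Host bits = 32 - 17 = 15
Total addresses = 2^15 = 32768
Usable = total - 2 (network and broadcast)
Usable hosts: 32766


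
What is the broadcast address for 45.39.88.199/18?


Network: 45.39.64.0/18
Host bits = 14
Set all host bits to 1:
Broadcast: 45.39.127.255


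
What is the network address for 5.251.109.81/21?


IP:   00000101.11111011.01101101.01010001
Mask: 11111111.11111111.11111000.00000000
AND operation:
Net:  00000101.11111011.01101000.00000000
Network: 5.251.104.0/21


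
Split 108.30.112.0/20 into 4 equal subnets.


New prefix = 20 + 2 = 22
Each subnet has 1024 addresses
  108.30.112.0/22
  108.30.116.0/22
  108.30.120.0/22
  108.30.124.0/22
Subnets: 108.30.112.0/22, 108.30.116.0/22, 108.30.120.0/22, 108.30.124.0/22


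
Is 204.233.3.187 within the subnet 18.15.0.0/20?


Subnet network: 18.15.0.0
Test IP AND mask: 204.233.0.0
No, 204.233.3.187 is not in 18.15.0.0/20


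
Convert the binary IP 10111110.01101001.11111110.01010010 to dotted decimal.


10111110 = 190
01101001 = 105
11111110 = 254
01010010 = 82
IP: 190.105.254.82


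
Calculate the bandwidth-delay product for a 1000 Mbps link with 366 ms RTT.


BDP = bandwidth * RTT
= 1000 Mbps * 366 ms
= 1000 * 1e6 * 366 / 1000 bits
= 366000000 bits
= 45750000 bytes
= 44677.7344 KB
BDP = 366000000 bits (45750000 bytes)


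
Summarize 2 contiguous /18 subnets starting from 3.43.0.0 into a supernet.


Original prefix: /18
Number of subnets: 2 = 2^1
New prefix = 18 - 1 = 17
Supernet: 3.43.0.0/17


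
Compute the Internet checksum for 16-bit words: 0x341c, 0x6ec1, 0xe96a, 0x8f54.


Sum all words (with carry folding):
+ 0x341c = 0x341c
+ 0x6ec1 = 0xa2dd
+ 0xe96a = 0x8c48
+ 0x8f54 = 0x1b9d
One's complement: ~0x1b9d
Checksum = 0xe462


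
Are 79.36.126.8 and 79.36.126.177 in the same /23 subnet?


Mask: 255.255.254.0
79.36.126.8 AND mask = 79.36.126.0
79.36.126.177 AND mask = 79.36.126.0
Yes, same subnet (79.36.126.0)


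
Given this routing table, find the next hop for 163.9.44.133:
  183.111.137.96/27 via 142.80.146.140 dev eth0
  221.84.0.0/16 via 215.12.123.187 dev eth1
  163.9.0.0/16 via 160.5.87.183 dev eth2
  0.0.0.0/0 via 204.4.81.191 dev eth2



Longest prefix match for 163.9.44.133:
  /27 183.111.137.96: no
  /16 221.84.0.0: no
  /16 163.9.0.0: MATCH
  /0 0.0.0.0: MATCH
Selected: next-hop 160.5.87.183 via eth2 (matched /16)


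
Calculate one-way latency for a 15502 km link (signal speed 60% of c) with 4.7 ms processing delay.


Speed = 0.6 * 3e5 km/s = 180000 km/s
Propagation delay = 15502 / 180000 = 0.0861 s = 86.1222 ms
Processing delay = 4.7 ms
Total one-way latency = 90.8222 ms


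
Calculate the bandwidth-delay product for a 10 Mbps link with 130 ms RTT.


BDP = bandwidth * RTT
= 10 Mbps * 130 ms
= 10 * 1e6 * 130 / 1000 bits
= 1300000 bits
= 162500 bytes
= 158.6914 KB
BDP = 1300000 bits (162500 bytes)


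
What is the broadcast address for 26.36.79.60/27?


Network: 26.36.79.32/27
Host bits = 5
Set all host bits to 1:
Broadcast: 26.36.79.63


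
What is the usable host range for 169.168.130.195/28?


Network: 169.168.130.192
Broadcast: 169.168.130.207
First usable = network + 1
Last usable = broadcast - 1
Range: 169.168.130.193 to 169.168.130.206


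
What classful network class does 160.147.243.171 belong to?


First octet: 160
Binary: 10100000
10xxxxxx -> Class B (128-191)
Class B, default mask 255.255.0.0 (/16)


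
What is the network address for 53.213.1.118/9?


IP:   00110101.11010101.00000001.01110110
Mask: 11111111.10000000.00000000.00000000
AND operation:
Net:  00110101.10000000.00000000.00000000
Network: 53.128.0.0/9


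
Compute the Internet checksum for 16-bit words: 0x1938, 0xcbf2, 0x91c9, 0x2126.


Sum all words (with carry folding):
+ 0x1938 = 0x1938
+ 0xcbf2 = 0xe52a
+ 0x91c9 = 0x76f4
+ 0x2126 = 0x981a
One's complement: ~0x981a
Checksum = 0x67e5


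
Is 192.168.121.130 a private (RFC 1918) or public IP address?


RFC 1918 private ranges:
  10.0.0.0/8 (10.0.0.0 - 10.255.255.255)
  172.16.0.0/12 (172.16.0.0 - 172.31.255.255)
  192.168.0.0/16 (192.168.0.0 - 192.168.255.255)
Private (in 192.168.0.0/16)


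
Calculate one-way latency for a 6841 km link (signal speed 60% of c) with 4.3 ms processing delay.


Speed = 0.6 * 3e5 km/s = 180000 km/s
Propagation delay = 6841 / 180000 = 0.038 s = 38.0056 ms
Processing delay = 4.3 ms
Total one-way latency = 42.3056 ms


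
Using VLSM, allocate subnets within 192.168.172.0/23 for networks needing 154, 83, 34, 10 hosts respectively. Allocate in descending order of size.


154 hosts -> /24 (254 usable): 192.168.172.0/24
83 hosts -> /25 (126 usable): 192.168.173.0/25
34 hosts -> /26 (62 usable): 192.168.173.128/26
10 hosts -> /28 (14 usable): 192.168.173.192/28
Allocation: 192.168.172.0/24 (154 hosts, 254 usable); 192.168.173.0/25 (83 hosts, 126 usable); 192.168.173.128/26 (34 hosts, 62 usable); 192.168.173.192/28 (10 hosts, 14 usable)


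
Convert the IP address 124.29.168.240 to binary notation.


124 = 01111100
29 = 00011101
168 = 10101000
240 = 11110000
Binary: 01111100.00011101.10101000.11110000


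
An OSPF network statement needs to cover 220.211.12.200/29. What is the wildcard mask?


Subnet mask: 255.255.255.248
Wildcard = 255.255.255.255 - subnet mask
255 - 255 = 0
255 - 255 = 0
255 - 255 = 0
255 - 248 = 7
Wildcard: 0.0.0.7


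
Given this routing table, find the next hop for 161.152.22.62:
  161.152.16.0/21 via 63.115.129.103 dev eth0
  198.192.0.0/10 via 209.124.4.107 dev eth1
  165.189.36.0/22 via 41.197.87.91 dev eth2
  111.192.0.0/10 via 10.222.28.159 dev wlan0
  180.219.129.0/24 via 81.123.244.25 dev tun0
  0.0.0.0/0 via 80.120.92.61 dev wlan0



Longest prefix match for 161.152.22.62:
  /21 161.152.16.0: MATCH
  /10 198.192.0.0: no
  /22 165.189.36.0: no
  /10 111.192.0.0: no
  /24 180.219.129.0: no
  /0 0.0.0.0: MATCH
Selected: next-hop 63.115.129.103 via eth0 (matched /21)


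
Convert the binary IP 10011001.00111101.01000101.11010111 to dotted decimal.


10011001 = 153
00111101 = 61
01000101 = 69
11010111 = 215
IP: 153.61.69.215


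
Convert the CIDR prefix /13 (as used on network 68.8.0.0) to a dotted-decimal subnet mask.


/13 means 13 network bits, 19 host bits
Binary: 11111111111110000000000000000000
Mask: 255.248.0.0


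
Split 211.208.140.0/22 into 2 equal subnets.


New prefix = 22 + 1 = 23
Each subnet has 512 addresses
  211.208.140.0/23
  211.208.142.0/23
Subnets: 211.208.140.0/23, 211.208.142.0/23


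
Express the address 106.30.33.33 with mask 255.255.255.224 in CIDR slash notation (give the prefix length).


Binary: 11111111.11111111.11111111.11100000
Count leading 1s
Prefix: /27


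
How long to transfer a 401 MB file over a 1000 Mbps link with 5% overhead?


Effective throughput = 1000 * (1 - 5/100) = 950 Mbps
File size in Mb = 401 * 8 = 3208 Mb
Time = 3208 / 950
Time = 3.3768 seconds


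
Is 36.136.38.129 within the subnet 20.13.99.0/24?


Subnet network: 20.13.99.0
Test IP AND mask: 36.136.38.0
No, 36.136.38.129 is not in 20.13.99.0/24


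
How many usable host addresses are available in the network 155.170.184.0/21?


Host bits = 32 - 21 = 11
Total addresses = 2^11 = 2048
Usable = total - 2 (network and broadcast)
Usable hosts: 2046


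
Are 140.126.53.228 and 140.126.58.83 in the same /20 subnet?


Mask: 255.255.240.0
140.126.53.228 AND mask = 140.126.48.0
140.126.58.83 AND mask = 140.126.48.0
Yes, same subnet (140.126.48.0)


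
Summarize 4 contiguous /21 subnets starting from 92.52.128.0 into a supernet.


Original prefix: /21
Number of subnets: 4 = 2^2
New prefix = 21 - 2 = 19
Supernet: 92.52.128.0/19


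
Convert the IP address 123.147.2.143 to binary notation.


123 = 01111011
147 = 10010011
2 = 00000010
143 = 10001111
Binary: 01111011.10010011.00000010.10001111


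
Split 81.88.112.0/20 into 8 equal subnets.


New prefix = 20 + 3 = 23
Each subnet has 512 addresses
  81.88.112.0/23
  81.88.114.0/23
  81.88.116.0/23
  81.88.118.0/23
  81.88.120.0/23
  81.88.122.0/23
  81.88.124.0/23
  81.88.126.0/23
Subnets: 81.88.112.0/23, 81.88.114.0/23, 81.88.116.0/23, 81.88.118.0/23, 81.88.120.0/23, 81.88.122.0/23, 81.88.124.0/23, 81.88.126.0/23


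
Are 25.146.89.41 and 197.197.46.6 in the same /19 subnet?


Mask: 255.255.224.0
25.146.89.41 AND mask = 25.146.64.0
197.197.46.6 AND mask = 197.197.32.0
No, different subnets (25.146.64.0 vs 197.197.32.0)


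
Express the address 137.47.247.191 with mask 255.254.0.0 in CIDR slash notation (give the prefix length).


Binary: 11111111.11111110.00000000.00000000
Count leading 1s
Prefix: /15


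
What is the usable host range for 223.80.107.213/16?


Network: 223.80.0.0
Broadcast: 223.80.255.255
First usable = network + 1
Last usable = broadcast - 1
Range: 223.80.0.1 to 223.80.255.254


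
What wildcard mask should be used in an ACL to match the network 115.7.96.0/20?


Subnet mask: 255.255.240.0
Wildcard = 255.255.255.255 - subnet mask
255 - 255 = 0
255 - 255 = 0
255 - 240 = 15
255 - 0 = 255
Wildcard: 0.0.15.255


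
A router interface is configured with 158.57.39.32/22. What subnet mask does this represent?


/22 means 22 network bits, 10 host bits
Binary: 11111111111111111111110000000000
Mask: 255.255.252.0


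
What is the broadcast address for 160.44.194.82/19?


Network: 160.44.192.0/19
Host bits = 13
Set all host bits to 1:
Broadcast: 160.44.223.255


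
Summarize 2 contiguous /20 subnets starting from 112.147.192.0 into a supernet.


Original prefix: /20
Number of subnets: 2 = 2^1
New prefix = 20 - 1 = 19
Supernet: 112.147.192.0/19


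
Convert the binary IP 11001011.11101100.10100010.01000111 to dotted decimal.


11001011 = 203
11101100 = 236
10100010 = 162
01000111 = 71
IP: 203.236.162.71


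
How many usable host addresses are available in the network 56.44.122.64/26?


Host bits = 32 - 26 = 6
Total addresses = 2^6 = 64
Usable = total - 2 (network and broadcast)
Usable hosts: 62


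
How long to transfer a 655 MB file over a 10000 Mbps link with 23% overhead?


Effective throughput = 10000 * (1 - 23/100) = 7700 Mbps
File size in Mb = 655 * 8 = 5240 Mb
Time = 5240 / 7700
Time = 0.6805 seconds


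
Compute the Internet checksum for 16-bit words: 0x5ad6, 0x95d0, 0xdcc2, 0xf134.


Sum all words (with carry folding):
+ 0x5ad6 = 0x5ad6
+ 0x95d0 = 0xf0a6
+ 0xdcc2 = 0xcd69
+ 0xf134 = 0xbe9e
One's complement: ~0xbe9e
Checksum = 0x4161


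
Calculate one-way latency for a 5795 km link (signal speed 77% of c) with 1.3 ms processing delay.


Speed = 0.77 * 3e5 km/s = 231000 km/s
Propagation delay = 5795 / 231000 = 0.0251 s = 25.0866 ms
Processing delay = 1.3 ms
Total one-way latency = 26.3866 ms


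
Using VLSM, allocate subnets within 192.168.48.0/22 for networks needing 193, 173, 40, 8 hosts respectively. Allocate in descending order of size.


193 hosts -> /24 (254 usable): 192.168.48.0/24
173 hosts -> /24 (254 usable): 192.168.49.0/24
40 hosts -> /26 (62 usable): 192.168.50.0/26
8 hosts -> /28 (14 usable): 192.168.50.64/28
Allocation: 192.168.48.0/24 (193 hosts, 254 usable); 192.168.49.0/24 (173 hosts, 254 usable); 192.168.50.0/26 (40 hosts, 62 usable); 192.168.50.64/28 (8 hosts, 14 usable)


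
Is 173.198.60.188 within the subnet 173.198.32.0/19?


Subnet network: 173.198.32.0
Test IP AND mask: 173.198.32.0
Yes, 173.198.60.188 is in 173.198.32.0/19


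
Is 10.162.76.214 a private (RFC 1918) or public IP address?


RFC 1918 private ranges:
  10.0.0.0/8 (10.0.0.0 - 10.255.255.255)
  172.16.0.0/12 (172.16.0.0 - 172.31.255.255)
  192.168.0.0/16 (192.168.0.0 - 192.168.255.255)
Private (in 10.0.0.0/8)


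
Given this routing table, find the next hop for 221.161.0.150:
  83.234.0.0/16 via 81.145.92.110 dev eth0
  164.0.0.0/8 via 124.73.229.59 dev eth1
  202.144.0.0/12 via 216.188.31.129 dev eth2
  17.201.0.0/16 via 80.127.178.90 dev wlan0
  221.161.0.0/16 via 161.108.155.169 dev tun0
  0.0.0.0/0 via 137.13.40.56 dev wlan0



Longest prefix match for 221.161.0.150:
  /16 83.234.0.0: no
  /8 164.0.0.0: no
  /12 202.144.0.0: no
  /16 17.201.0.0: no
  /16 221.161.0.0: MATCH
  /0 0.0.0.0: MATCH
Selected: next-hop 161.108.155.169 via tun0 (matched /16)


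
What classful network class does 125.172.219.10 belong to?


First octet: 125
Binary: 01111101
0xxxxxxx -> Class A (1-126)
Class A, default mask 255.0.0.0 (/8)


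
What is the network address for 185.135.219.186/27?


IP:   10111001.10000111.11011011.10111010
Mask: 11111111.11111111.11111111.11100000
AND operation:
Net:  10111001.10000111.11011011.10100000
Network: 185.135.219.160/27


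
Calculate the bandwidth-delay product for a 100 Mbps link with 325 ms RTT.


BDP = bandwidth * RTT
= 100 Mbps * 325 ms
= 100 * 1e6 * 325 / 1000 bits
= 32500000 bits
= 4062500 bytes
= 3967.2852 KB
BDP = 32500000 bits (4062500 bytes)


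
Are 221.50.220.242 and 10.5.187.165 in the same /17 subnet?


Mask: 255.255.128.0
221.50.220.242 AND mask = 221.50.128.0
10.5.187.165 AND mask = 10.5.128.0
No, different subnets (221.50.128.0 vs 10.5.128.0)


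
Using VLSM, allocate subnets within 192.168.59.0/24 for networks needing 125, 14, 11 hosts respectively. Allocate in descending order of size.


125 hosts -> /25 (126 usable): 192.168.59.0/25
14 hosts -> /28 (14 usable): 192.168.59.128/28
11 hosts -> /28 (14 usable): 192.168.59.144/28
Allocation: 192.168.59.0/25 (125 hosts, 126 usable); 192.168.59.128/28 (14 hosts, 14 usable); 192.168.59.144/28 (11 hosts, 14 usable)


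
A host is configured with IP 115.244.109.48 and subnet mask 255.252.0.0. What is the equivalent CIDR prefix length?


Binary: 11111111.11111100.00000000.00000000
Count leading 1s
Prefix: /14


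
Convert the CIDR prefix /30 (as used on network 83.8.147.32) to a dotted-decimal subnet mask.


/30 means 30 network bits, 2 host bits
Binary: 11111111111111111111111111111100
Mask: 255.255.255.252


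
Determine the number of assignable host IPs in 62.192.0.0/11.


Host bits = 32 - 11 = 21
Total addresses = 2^21 = 2097152
Usable = total - 2 (network and broadcast)
Usable hosts: 2097150


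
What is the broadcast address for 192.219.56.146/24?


Network: 192.219.56.0/24
Host bits = 8
Set all host bits to 1:
Broadcast: 192.219.56.255


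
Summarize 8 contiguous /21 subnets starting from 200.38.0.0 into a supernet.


Original prefix: /21
Number of subnets: 8 = 2^3
New prefix = 21 - 3 = 18
Supernet: 200.38.0.0/18


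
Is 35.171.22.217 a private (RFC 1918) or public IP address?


RFC 1918 private ranges:
  10.0.0.0/8 (10.0.0.0 - 10.255.255.255)
  172.16.0.0/12 (172.16.0.0 - 172.31.255.255)
  192.168.0.0/16 (192.168.0.0 - 192.168.255.255)
Public (not in any RFC 1918 range)
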